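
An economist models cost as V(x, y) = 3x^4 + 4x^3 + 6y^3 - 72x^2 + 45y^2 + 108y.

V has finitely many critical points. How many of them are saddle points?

V separates as a function of x plus a function of y, so ∇V=0 decouples.
∂V/∂x = 12x(x - 3)(x + 4) = 0 at x ∈ {-4, 0, 3}; ∂V/∂y = 18(y + 2)(y + 3) = 0 at y ∈ {-3, -2}.
The Hessian is diagonal: diag(V_xx, V_yy). Second derivatives: V_xx(-4)=336, V_xx(0)=-144, V_xx(3)=252; V_yy(-3)=-18, V_yy(-2)=18.
Saddle points occur where the two diagonal entries have opposite signs: (-4, -3), (0, -2), (3, -3). Count: 3.

3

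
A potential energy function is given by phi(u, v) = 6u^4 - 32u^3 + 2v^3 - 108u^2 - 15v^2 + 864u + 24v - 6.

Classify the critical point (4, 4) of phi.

local minimum

The mixed partial ∂²phi/∂u∂v is 0, so the Hessian at any point is diag(phi_uu, phi_vv) = diag(24(3u^2 - 8u - 9), 6(2v - 5)).
At (4, 4): H = diag(168, 18).
Both eigenvalues are positive, so H is positive definite: a local minimum.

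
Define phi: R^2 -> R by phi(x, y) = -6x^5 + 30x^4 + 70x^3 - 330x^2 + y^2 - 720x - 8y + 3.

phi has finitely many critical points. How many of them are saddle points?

phi separates as a function of x plus a function of y, so ∇phi=0 decouples.
∂phi/∂x = -30(x - 4)(x - 3)(x + 1)(x + 2) = 0 at x ∈ {-2, -1, 3, 4}; ∂phi/∂y = 2(y - 4) = 0 at y ∈ {4}.
The Hessian is diagonal: diag(phi_xx, phi_yy). Second derivatives: phi_xx(-2)=900, phi_xx(-1)=-600, phi_xx(3)=600, phi_xx(4)=-900; phi_yy(4)=2.
Saddle points occur where the two diagonal entries have opposite signs: (-1, 4), (4, 4). Count: 2.

2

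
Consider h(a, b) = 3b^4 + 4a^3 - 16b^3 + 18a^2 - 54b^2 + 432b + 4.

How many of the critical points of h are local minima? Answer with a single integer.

2

h separates as a function of a plus a function of b, so ∇h=0 decouples.
∂h/∂a = 12a(a + 3) = 0 at a ∈ {-3, 0}; ∂h/∂b = 12(b - 4)(b - 3)(b + 3) = 0 at b ∈ {-3, 3, 4}.
The Hessian is diagonal: diag(h_aa, h_bb). Second derivatives: h_aa(-3)=-36, h_aa(0)=36; h_bb(-3)=504, h_bb(3)=-72, h_bb(4)=84.
Local minima occur where both diagonal entries positive: (0, -3), (0, 4). Count: 2.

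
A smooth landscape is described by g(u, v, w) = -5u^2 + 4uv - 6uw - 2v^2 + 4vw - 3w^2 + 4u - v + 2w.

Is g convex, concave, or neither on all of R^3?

g is quadratic, so its Hessian is the constant matrix H = [[-10, 4, -6], [4, -4, 4], [-6, 4, -6]].
Leading principal minors: -10, 24, -32.
Signs alternate −, +, − ⇒ H ≺ 0 ⇒ concave.

concave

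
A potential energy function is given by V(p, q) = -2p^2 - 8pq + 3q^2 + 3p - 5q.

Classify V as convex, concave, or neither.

V is quadratic, so its Hessian is the constant matrix H = [[-4, -8], [-8, 6]].
det(H) = -88, tr(H) = 2.
det(H) < 0, so H is indefinite: neither convex nor concave.

neither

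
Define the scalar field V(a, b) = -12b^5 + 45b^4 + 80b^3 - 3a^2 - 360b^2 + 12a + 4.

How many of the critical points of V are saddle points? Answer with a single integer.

V separates as a function of a plus a function of b, so ∇V=0 decouples.
∂V/∂a = -6(a - 2) = 0 at a ∈ {2}; ∂V/∂b = -60b(b - 3)(b - 2)(b + 2) = 0 at b ∈ {-2, 0, 2, 3}.
The Hessian is diagonal: diag(V_aa, V_bb). Second derivatives: V_aa(2)=-6; V_bb(-2)=2400, V_bb(0)=-720, V_bb(2)=480, V_bb(3)=-900.
Saddle points occur where the two diagonal entries have opposite signs: (2, -2), (2, 2). Count: 2.

2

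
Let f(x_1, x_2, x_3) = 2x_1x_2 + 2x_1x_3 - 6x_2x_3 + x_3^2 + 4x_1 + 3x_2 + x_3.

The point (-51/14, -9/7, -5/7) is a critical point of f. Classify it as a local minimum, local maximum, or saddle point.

saddle point

The Hessian is constant: H = [[0, 2, 2], [2, 0, -6], [2, -6, 2]].
Leading principal minors: Δ₁ = 0, Δ₂ = -4, Δ₃ = -56.
The minors fit neither the all-positive nor the alternating-sign pattern, so H is indefinite: a saddle point.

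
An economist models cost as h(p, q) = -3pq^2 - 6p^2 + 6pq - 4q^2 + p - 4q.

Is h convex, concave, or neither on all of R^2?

neither

The term -3pq^2 is cubic, so the Hessian is not constant.
∂²h/∂q² = -6p - 8, which takes both signs as p varies (negative for sufficiently large p). A diagonal entry of the Hessian changing sign means the Hessian is neither positive- nor negative-semidefinite on all of R^2.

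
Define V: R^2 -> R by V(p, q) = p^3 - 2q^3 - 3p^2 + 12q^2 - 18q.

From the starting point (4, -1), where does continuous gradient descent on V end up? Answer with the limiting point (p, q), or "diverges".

V is separable, so gradient descent decouples: p follows -∂V/∂p, q follows -∂V/∂q.
∂V/∂p = 3p(p - 2); at p=4 this is 24, so p decreases.
∂V/∂q = -6(q - 3)(q - 1); at q=-1 this is -48, so q increases.
p converges to its nearest critical value 2 (a local min of the p-part); q converges to 1. The iterate converges to (2, 1).

(2, 1)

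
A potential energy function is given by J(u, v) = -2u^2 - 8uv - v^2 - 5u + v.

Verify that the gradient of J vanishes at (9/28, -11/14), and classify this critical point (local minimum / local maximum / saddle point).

∇J = (-4u - 8v - 5, -8u - 2v + 1); substituting (9/28, -11/14) gives ∇J = (0, 0), so (9/28, -11/14) is indeed a critical point.
The Hessian of J is constant: H = [[-4, -8], [-8, -2]].
det(H) = (-4)·(-2) − (-8)² = -56.
Since det(H) < 0, H is indefinite and the critical point is a saddle point.

saddle point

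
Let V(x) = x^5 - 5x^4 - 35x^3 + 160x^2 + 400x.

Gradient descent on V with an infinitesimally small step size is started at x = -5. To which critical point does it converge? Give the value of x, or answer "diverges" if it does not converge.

diverges

V'(x) = 5(x - 5)(x - 4)(x + 1)(x + 4), so V'(-5) = 1800.
Gradient descent moves in the -V' direction, i.e. x is decreasing.
There is no critical point below x=-5, and V' keeps the same sign, so the iterate runs off to −∞.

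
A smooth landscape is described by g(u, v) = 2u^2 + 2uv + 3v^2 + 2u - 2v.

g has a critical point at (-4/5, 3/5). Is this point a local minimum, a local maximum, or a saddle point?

local minimum

The Hessian of g is constant: H = [[4, 2], [2, 6]].
det(H) = 4·6 − 2² = 20.
det(H) > 0 and tr(H) = 10 > 0, so H is positive definite and the point is a local minimum.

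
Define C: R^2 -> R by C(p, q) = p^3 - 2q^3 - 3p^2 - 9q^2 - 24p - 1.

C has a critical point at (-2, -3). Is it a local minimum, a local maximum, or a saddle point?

The mixed partial ∂²C/∂p∂q is 0, so the Hessian at any point is diag(C_pp, C_qq) = diag(6(p - 1), -6(2q + 3)).
At (-2, -3): H = diag(-18, 18).
The eigenvalues have opposite signs, so H is indefinite: a saddle point.

saddle point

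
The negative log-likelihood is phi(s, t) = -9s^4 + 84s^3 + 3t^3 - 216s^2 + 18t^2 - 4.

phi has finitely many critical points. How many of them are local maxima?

2

phi separates as a function of s plus a function of t, so ∇phi=0 decouples.
∂phi/∂s = -36s(s - 4)(s - 3) = 0 at s ∈ {0, 3, 4}; ∂phi/∂t = 9t(t + 4) = 0 at t ∈ {-4, 0}.
The Hessian is diagonal: diag(phi_ss, phi_tt). Second derivatives: phi_ss(0)=-432, phi_ss(3)=108, phi_ss(4)=-144; phi_tt(-4)=-36, phi_tt(0)=36.
Local maxima occur where both diagonal entries negative: (0, -4), (4, -4). Count: 2.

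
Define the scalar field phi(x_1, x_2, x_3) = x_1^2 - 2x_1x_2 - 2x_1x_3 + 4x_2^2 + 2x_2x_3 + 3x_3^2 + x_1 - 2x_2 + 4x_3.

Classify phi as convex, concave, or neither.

convex

phi is quadratic, so its Hessian is the constant matrix H = [[2, -2, -2], [-2, 8, 2], [-2, 2, 6]].
Leading principal minors: 2, 12, 48.
All positive ⇒ H ≻ 0 ⇒ convex.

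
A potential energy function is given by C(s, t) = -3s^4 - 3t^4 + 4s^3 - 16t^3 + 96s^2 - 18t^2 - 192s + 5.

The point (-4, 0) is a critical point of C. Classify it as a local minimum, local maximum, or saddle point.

local maximum

The mixed partial ∂²C/∂s∂t is 0, so the Hessian at any point is diag(C_ss, C_tt) = diag(12(-3s^2 + 2s + 16), -12(3t^2 + 8t + 3)).
At (-4, 0): H = diag(-480, -36).
Both eigenvalues are negative, so H is negative definite: a local maximum.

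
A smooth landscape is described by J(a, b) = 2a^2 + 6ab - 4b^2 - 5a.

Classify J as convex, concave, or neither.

neither

J is quadratic, so its Hessian is the constant matrix H = [[4, 6], [6, -8]].
det(H) = -68, tr(H) = -4.
det(H) < 0, so H is indefinite: neither convex nor concave.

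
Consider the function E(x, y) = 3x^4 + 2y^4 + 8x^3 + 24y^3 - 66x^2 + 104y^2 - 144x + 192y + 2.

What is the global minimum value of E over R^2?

-693

E(x,y) separates as P(x) + Q(y) + 2, so its minimum is min P + min Q + 2.
P'(x) = 12(x - 3)(x + 1)(x + 4) vanishes at x ∈ {-4, -1, 3}; Q'(y) = 8(y + 2)(y + 3)(y + 4) vanishes at y ∈ {-4, -3, -2}.
Local minima of P (where P''>0): P(-4)=-224, P(3)=-567. Local minima of Q: Q(-4)=-128, Q(-2)=-128.
So the global minimum of E is P(3) + Q(-4) + 2 = -567 − 128 + 2 = -693, attained at (3, -4).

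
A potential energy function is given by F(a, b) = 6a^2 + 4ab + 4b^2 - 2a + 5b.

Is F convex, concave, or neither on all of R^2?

F is quadratic, so its Hessian is the constant matrix H = [[12, 4], [4, 8]].
det(H) = 80, tr(H) = 20.
det(H) > 0 and tr(H) > 0, so H is positive definite everywhere: convex.

convex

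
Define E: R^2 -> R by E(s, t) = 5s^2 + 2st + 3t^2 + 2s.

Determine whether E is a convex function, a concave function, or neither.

E is quadratic, so its Hessian is the constant matrix H = [[10, 2], [2, 6]].
det(H) = 56, tr(H) = 16.
det(H) > 0 and tr(H) > 0, so H is positive definite everywhere: convex.

convex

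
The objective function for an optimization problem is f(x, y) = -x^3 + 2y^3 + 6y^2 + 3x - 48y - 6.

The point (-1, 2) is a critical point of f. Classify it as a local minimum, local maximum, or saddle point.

local minimum

The mixed partial ∂²f/∂x∂y is 0, so the Hessian at any point is diag(f_xx, f_yy) = diag(-6x, 12(y + 1)).
At (-1, 2): H = diag(6, 36).
Both eigenvalues are positive, so H is positive definite: a local minimum.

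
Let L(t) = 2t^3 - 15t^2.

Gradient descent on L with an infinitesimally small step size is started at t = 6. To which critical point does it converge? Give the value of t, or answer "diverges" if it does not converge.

L'(t) = 6t(t - 5), so L'(6) = 36.
Gradient descent moves in the -L' direction, i.e. t is decreasing.
The nearest critical point in that direction is t = 5, where L'' = 30 > 0 (a local minimum). The iterate converges there.

5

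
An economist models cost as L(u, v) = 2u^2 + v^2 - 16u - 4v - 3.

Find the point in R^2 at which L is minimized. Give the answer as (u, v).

(4, 2)

L(u,v) separates as P(u) + Q(v) − 3, so its minimum is min P + min Q − 3.
P'(u) = 4u - 16 vanishes at u ∈ {4}; Q'(v) = 2v - 4 vanishes at v ∈ {2}.
Local minima of P (where P''>0): P(4)=-32. Local minima of Q: Q(2)=-4.
So the global minimum of L is P(4) + Q(2) − 3 = -32 − 4 − 3 = -39, attained at (4, 2).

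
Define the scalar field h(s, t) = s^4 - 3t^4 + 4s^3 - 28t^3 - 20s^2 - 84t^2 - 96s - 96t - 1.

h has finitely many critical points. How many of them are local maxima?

2

h separates as a function of s plus a function of t, so ∇h=0 decouples.
∂h/∂s = 4(s - 3)(s + 2)(s + 4) = 0 at s ∈ {-4, -2, 3}; ∂h/∂t = -12(t + 1)(t + 2)(t + 4) = 0 at t ∈ {-4, -2, -1}.
The Hessian is diagonal: diag(h_ss, h_tt). Second derivatives: h_ss(-4)=56, h_ss(-2)=-40, h_ss(3)=140; h_tt(-4)=-72, h_tt(-2)=24, h_tt(-1)=-36.
Local maxima occur where both diagonal entries negative: (-2, -4), (-2, -1). Count: 2.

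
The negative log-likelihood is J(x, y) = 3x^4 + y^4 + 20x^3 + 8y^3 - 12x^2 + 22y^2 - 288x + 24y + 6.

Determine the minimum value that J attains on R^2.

-419

J(x,y) separates as P(x) + Q(y) + 6, so its minimum is min P + min Q + 6.
P'(x) = 12(x - 2)(x + 3)(x + 4) vanishes at x ∈ {-4, -3, 2}; Q'(y) = 4(y + 1)(y + 2)(y + 3) vanishes at y ∈ {-3, -2, -1}.
Local minima of P (where P''>0): P(-4)=448, P(2)=-416. Local minima of Q: Q(-3)=-9, Q(-1)=-9.
So the global minimum of J is P(2) + Q(-3) + 6 = -416 − 9 + 6 = -419, attained at (2, -3).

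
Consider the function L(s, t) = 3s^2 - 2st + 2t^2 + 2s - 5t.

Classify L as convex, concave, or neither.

L is quadratic, so its Hessian is the constant matrix H = [[6, -2], [-2, 4]].
det(H) = 20, tr(H) = 10.
det(H) > 0 and tr(H) > 0, so H is positive definite everywhere: convex.

convex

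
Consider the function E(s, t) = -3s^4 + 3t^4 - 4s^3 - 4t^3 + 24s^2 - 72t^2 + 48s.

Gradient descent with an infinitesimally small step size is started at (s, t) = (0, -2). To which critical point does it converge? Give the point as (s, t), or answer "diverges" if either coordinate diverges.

E is separable, so gradient descent decouples: s follows -∂E/∂s, t follows -∂E/∂t.
∂E/∂s = -12(s - 2)(s + 1)(s + 2); at s=0 this is 48, so s decreases.
∂E/∂t = 12t(t - 4)(t + 3); at t=-2 this is 144, so t decreases.
s converges to its nearest critical value -1 (a local min of the s-part); t converges to -3. The iterate converges to (-1, -3).

(-1, -3)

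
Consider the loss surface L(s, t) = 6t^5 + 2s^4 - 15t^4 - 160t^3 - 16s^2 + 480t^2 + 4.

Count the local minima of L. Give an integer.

4

L separates as a function of s plus a function of t, so ∇L=0 decouples.
∂L/∂s = 8s(s - 2)(s + 2) = 0 at s ∈ {-2, 0, 2}; ∂L/∂t = 30t(t - 4)(t - 2)(t + 4) = 0 at t ∈ {-4, 0, 2, 4}.
The Hessian is diagonal: diag(L_ss, L_tt). Second derivatives: L_ss(-2)=64, L_ss(0)=-32, L_ss(2)=64; L_tt(-4)=-5760, L_tt(0)=960, L_tt(2)=-720, L_tt(4)=1920.
Local minima occur where both diagonal entries positive: (-2, 0), (-2, 4), (2, 0), (2, 4). Count: 4.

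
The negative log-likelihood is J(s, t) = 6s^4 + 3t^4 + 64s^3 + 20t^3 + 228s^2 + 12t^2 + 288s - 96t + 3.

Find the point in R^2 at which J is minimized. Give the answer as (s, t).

J(s,t) separates as P(s) + Q(t) + 3, so its minimum is min P + min Q + 3.
P'(s) = 24(s + 1)(s + 3)(s + 4) vanishes at s ∈ {-4, -3, -1}; Q'(t) = 12(t - 1)(t + 2)(t + 4) vanishes at t ∈ {-4, -2, 1}.
Local minima of P (where P''>0): P(-4)=-64, P(-1)=-118. Local minima of Q: Q(-4)=64, Q(1)=-61.
So the global minimum of J is P(-1) + Q(1) + 3 = -118 − 61 + 3 = -176, attained at (-1, 1).

(-1, 1)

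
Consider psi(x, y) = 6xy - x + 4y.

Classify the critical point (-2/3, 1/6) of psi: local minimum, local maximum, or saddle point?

The Hessian of psi is constant: H = [[0, 6], [6, 0]].
det(H) = 0·0 − 6² = -36.
Since det(H) < 0, H is indefinite and the critical point is a saddle point.

saddle point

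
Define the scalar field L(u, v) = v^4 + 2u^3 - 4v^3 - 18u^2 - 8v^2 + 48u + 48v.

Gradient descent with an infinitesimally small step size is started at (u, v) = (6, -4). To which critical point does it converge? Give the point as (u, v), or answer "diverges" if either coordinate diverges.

L is separable, so gradient descent decouples: u follows -∂L/∂u, v follows -∂L/∂v.
∂L/∂u = 6(u - 4)(u - 2); at u=6 this is 48, so u decreases.
∂L/∂v = 4(v - 3)(v - 2)(v + 2); at v=-4 this is -336, so v increases.
u converges to its nearest critical value 4 (a local min of the u-part); v converges to -2. The iterate converges to (4, -2).

(4, -2)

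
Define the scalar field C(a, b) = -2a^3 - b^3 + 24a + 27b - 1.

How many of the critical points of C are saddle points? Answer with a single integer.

C separates as a function of a plus a function of b, so ∇C=0 decouples.
∂C/∂a = -6(a - 2)(a + 2) = 0 at a ∈ {-2, 2}; ∂C/∂b = -3(b - 3)(b + 3) = 0 at b ∈ {-3, 3}.
The Hessian is diagonal: diag(C_aa, C_bb). Second derivatives: C_aa(-2)=24, C_aa(2)=-24; C_bb(-3)=18, C_bb(3)=-18.
Saddle points occur where the two diagonal entries have opposite signs: (-2, 3), (2, -3). Count: 2.

2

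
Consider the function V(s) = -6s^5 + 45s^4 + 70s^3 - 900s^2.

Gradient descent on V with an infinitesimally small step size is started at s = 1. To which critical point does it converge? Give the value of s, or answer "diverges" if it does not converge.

V'(s) = -30s(s - 5)(s - 4)(s + 3), so V'(1) = -1440.
Gradient descent moves in the -V' direction, i.e. s is increasing.
The nearest critical point in that direction is s = 4, where V'' = 840 > 0 (a local minimum). The iterate converges there.

4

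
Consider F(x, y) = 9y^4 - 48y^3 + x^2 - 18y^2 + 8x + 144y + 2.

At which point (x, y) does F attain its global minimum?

(-4, 4)

F(x,y) separates as P(x) + Q(y) + 2, so its minimum is min P + min Q + 2.
P'(x) = 2x + 8 vanishes at x ∈ {-4}; Q'(y) = 36(y - 4)(y - 1)(y + 1) vanishes at y ∈ {-1, 1, 4}.
Local minima of P (where P''>0): P(-4)=-16. Local minima of Q: Q(-1)=-105, Q(4)=-480.
So the global minimum of F is P(-4) + Q(4) + 2 = -16 − 480 + 2 = -494, attained at (-4, 4).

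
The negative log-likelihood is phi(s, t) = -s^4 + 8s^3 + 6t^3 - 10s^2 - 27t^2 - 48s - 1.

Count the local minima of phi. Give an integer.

phi separates as a function of s plus a function of t, so ∇phi=0 decouples.
∂phi/∂s = -4(s - 4)(s - 3)(s + 1) = 0 at s ∈ {-1, 3, 4}; ∂phi/∂t = 18t(t - 3) = 0 at t ∈ {0, 3}.
The Hessian is diagonal: diag(phi_ss, phi_tt). Second derivatives: phi_ss(-1)=-80, phi_ss(3)=16, phi_ss(4)=-20; phi_tt(0)=-54, phi_tt(3)=54.
Local minima occur where both diagonal entries positive: (3, 3). Count: 1.

1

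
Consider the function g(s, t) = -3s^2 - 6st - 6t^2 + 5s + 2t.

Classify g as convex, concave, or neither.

concave

g is quadratic, so its Hessian is the constant matrix H = [[-6, -6], [-6, -12]].
det(H) = 36, tr(H) = -18.
det(H) > 0 and tr(H) < 0, so H is negative definite everywhere: concave.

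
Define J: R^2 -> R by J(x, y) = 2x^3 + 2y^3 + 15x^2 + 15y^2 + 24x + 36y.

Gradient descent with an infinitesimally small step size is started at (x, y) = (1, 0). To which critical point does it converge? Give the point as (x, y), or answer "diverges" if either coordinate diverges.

J is separable, so gradient descent decouples: x follows -∂J/∂x, y follows -∂J/∂y.
∂J/∂x = 6(x + 1)(x + 4); at x=1 this is 60, so x decreases.
∂J/∂y = 6(y + 2)(y + 3); at y=0 this is 36, so y decreases.
x converges to its nearest critical value -1 (a local min of the x-part); y converges to -2. The iterate converges to (-1, -2).

(-1, -2)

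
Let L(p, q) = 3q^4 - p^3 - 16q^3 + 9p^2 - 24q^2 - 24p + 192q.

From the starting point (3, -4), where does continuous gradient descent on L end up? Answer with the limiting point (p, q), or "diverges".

(2, -2)

L is separable, so gradient descent decouples: p follows -∂L/∂p, q follows -∂L/∂q.
∂L/∂p = -3(p - 4)(p - 2); at p=3 this is 3, so p decreases.
∂L/∂q = 12(q - 4)(q - 2)(q + 2); at q=-4 this is -1152, so q increases.
p converges to its nearest critical value 2 (a local min of the p-part); q converges to -2. The iterate converges to (2, -2).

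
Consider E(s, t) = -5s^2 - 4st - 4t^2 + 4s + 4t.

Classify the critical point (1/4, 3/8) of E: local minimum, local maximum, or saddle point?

local maximum

The Hessian of E is constant: H = [[-10, -4], [-4, -8]].
det(H) = (-10)·(-8) − (-4)² = 64.
det(H) > 0 and tr(H) = -18 < 0, so H is negative definite and the point is a local maximum.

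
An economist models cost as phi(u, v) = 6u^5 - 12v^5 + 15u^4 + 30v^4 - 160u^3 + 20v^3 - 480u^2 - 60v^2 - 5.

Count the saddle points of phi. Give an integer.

8

phi separates as a function of u plus a function of v, so ∇phi=0 decouples.
∂phi/∂u = 30u(u - 4)(u + 2)(u + 4) = 0 at u ∈ {-4, -2, 0, 4}; ∂phi/∂v = -60v(v - 2)(v - 1)(v + 1) = 0 at v ∈ {-1, 0, 1, 2}.
The Hessian is diagonal: diag(phi_uu, phi_vv). Second derivatives: phi_uu(-4)=-1920, phi_uu(-2)=720, phi_uu(0)=-960, phi_uu(4)=5760; phi_vv(-1)=360, phi_vv(0)=-120, phi_vv(1)=120, phi_vv(2)=-360.
Saddle points occur where the two diagonal entries have opposite signs: (-4, -1), (-4, 1), (-2, 0), (-2, 2), (0, -1), (0, 1), (4, 0), (4, 2). Count: 8.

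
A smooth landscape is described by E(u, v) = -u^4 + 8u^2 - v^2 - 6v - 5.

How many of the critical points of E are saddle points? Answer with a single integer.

1

E separates as a function of u plus a function of v, so ∇E=0 decouples.
∂E/∂u = -4u(u - 2)(u + 2) = 0 at u ∈ {-2, 0, 2}; ∂E/∂v = -2(v + 3) = 0 at v ∈ {-3}.
The Hessian is diagonal: diag(E_uu, E_vv). Second derivatives: E_uu(-2)=-32, E_uu(0)=16, E_uu(2)=-32; E_vv(-3)=-2.
Saddle points occur where the two diagonal entries have opposite signs: (0, -3). Count: 1.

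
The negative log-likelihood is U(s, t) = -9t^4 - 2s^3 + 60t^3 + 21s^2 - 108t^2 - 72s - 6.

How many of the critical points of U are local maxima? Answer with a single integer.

2

U separates as a function of s plus a function of t, so ∇U=0 decouples.
∂U/∂s = -6(s - 4)(s - 3) = 0 at s ∈ {3, 4}; ∂U/∂t = -36t(t - 3)(t - 2) = 0 at t ∈ {0, 2, 3}.
The Hessian is diagonal: diag(U_ss, U_tt). Second derivatives: U_ss(3)=6, U_ss(4)=-6; U_tt(0)=-216, U_tt(2)=72, U_tt(3)=-108.
Local maxima occur where both diagonal entries negative: (4, 0), (4, 3). Count: 2.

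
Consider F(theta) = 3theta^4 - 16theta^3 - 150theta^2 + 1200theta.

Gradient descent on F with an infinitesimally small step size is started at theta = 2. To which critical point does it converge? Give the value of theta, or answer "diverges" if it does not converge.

-5

F'(theta) = 12(theta - 5)(theta - 4)(theta + 5), so F'(2) = 504.
Gradient descent moves in the -F' direction, i.e. theta is decreasing.
The nearest critical point in that direction is theta = -5, where F'' = 1080 > 0 (a local minimum). The iterate converges there.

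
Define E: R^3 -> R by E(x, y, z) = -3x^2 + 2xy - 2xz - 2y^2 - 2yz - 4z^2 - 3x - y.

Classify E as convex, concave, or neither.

concave

E is quadratic, so its Hessian is the constant matrix H = [[-6, 2, -2], [2, -4, -2], [-2, -2, -8]].
Leading principal minors: -6, 20, -104.
Signs alternate −, +, − ⇒ H ≺ 0 ⇒ concave.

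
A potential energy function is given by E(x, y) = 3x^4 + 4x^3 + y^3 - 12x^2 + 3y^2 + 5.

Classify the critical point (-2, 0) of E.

The mixed partial ∂²E/∂x∂y is 0, so the Hessian at any point is diag(E_xx, E_yy) = diag(12(3x^2 + 2x - 2), 6(y + 1)).
At (-2, 0): H = diag(72, 6).
Both eigenvalues are positive, so H is positive definite: a local minimum.

local minimum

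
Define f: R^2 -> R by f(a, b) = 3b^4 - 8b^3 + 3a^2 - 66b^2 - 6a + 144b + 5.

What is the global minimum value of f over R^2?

-565

f(a,b) separates as P(a) + Q(b) + 5, so its minimum is min P + min Q + 5.
P'(a) = 6a - 6 vanishes at a ∈ {1}; Q'(b) = 12(b - 4)(b - 1)(b + 3) vanishes at b ∈ {-3, 1, 4}.
Local minima of P (where P''>0): P(1)=-3. Local minima of Q: Q(-3)=-567, Q(4)=-224.
So the global minimum of f is P(1) + Q(-3) + 5 = -3 − 567 + 5 = -565, attained at (1, -3).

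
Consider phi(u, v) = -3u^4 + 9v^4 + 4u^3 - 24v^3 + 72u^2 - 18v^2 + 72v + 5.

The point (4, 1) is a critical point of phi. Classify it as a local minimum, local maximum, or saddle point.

local maximum

The mixed partial ∂²phi/∂u∂v is 0, so the Hessian at any point is diag(phi_uu, phi_vv) = diag(12(-3u^2 + 2u + 12), 36(3v^2 - 4v - 1)).
At (4, 1): H = diag(-336, -72).
Both eigenvalues are negative, so H is negative definite: a local maximum.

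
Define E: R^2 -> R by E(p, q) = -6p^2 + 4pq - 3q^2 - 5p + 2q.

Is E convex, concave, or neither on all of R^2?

concave

E is quadratic, so its Hessian is the constant matrix H = [[-12, 4], [4, -6]].
det(H) = 56, tr(H) = -18.
det(H) > 0 and tr(H) < 0, so H is negative definite everywhere: concave.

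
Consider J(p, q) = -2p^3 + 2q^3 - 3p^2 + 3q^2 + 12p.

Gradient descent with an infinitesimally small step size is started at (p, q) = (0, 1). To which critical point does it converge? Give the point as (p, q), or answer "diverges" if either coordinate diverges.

J is separable, so gradient descent decouples: p follows -∂J/∂p, q follows -∂J/∂q.
∂J/∂p = -6(p - 1)(p + 2); at p=0 this is 12, so p decreases.
∂J/∂q = 6q(q + 1); at q=1 this is 12, so q decreases.
p converges to its nearest critical value -2 (a local min of the p-part); q converges to 0. The iterate converges to (-2, 0).

(-2, 0)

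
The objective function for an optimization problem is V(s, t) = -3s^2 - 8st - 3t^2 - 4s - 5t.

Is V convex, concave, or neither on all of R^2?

V is quadratic, so its Hessian is the constant matrix H = [[-6, -8], [-8, -6]].
det(H) = -28, tr(H) = -12.
det(H) < 0, so H is indefinite: neither convex nor concave.

neither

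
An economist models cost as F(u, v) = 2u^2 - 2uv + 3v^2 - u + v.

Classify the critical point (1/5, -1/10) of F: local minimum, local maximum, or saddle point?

The Hessian of F is constant: H = [[4, -2], [-2, 6]].
det(H) = 4·6 − (-2)² = 20.
det(H) > 0 and tr(H) = 10 > 0, so H is positive definite and the point is a local minimum.

local minimum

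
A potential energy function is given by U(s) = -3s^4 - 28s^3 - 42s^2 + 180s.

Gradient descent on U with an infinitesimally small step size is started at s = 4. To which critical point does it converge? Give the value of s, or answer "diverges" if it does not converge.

diverges

U'(s) = -12(s - 1)(s + 3)(s + 5), so U'(4) = -2268.
Gradient descent moves in the -U' direction, i.e. s is increasing.
There is no critical point above s=4, and U' keeps the same sign, so the iterate runs off to +∞.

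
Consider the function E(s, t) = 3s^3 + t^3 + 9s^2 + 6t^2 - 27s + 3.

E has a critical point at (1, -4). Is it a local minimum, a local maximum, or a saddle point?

The mixed partial ∂²E/∂s∂t is 0, so the Hessian at any point is diag(E_ss, E_tt) = diag(18(s + 1), 6(t + 2)).
At (1, -4): H = diag(36, -12).
The eigenvalues have opposite signs, so H is indefinite: a saddle point.

saddle point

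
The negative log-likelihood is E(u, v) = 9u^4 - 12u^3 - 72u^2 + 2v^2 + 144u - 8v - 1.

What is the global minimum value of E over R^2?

E(u,v) separates as P(u) + Q(v) − 1, so its minimum is min P + min Q − 1.
P'(u) = 36(u - 2)(u - 1)(u + 2) vanishes at u ∈ {-2, 1, 2}; Q'(v) = 4v - 8 vanishes at v ∈ {2}.
Local minima of P (where P''>0): P(-2)=-336, P(2)=48. Local minima of Q: Q(2)=-8.
So the global minimum of E is P(-2) + Q(2) − 1 = -336 − 8 − 1 = -345, attained at (-2, 2).

-345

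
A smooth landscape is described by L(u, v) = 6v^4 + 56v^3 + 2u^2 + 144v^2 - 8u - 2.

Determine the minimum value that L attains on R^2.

-10

L(u,v) separates as P(u) + Q(v) − 2, so its minimum is min P + min Q − 2.
P'(u) = 4u - 8 vanishes at u ∈ {2}; Q'(v) = 24v(v + 3)(v + 4) vanishes at v ∈ {-4, -3, 0}.
Local minima of P (where P''>0): P(2)=-8. Local minima of Q: Q(-4)=256, Q(0)=0.
So the global minimum of L is P(2) + Q(0) − 2 = -8 + 0 − 2 = -10, attained at (2, 0).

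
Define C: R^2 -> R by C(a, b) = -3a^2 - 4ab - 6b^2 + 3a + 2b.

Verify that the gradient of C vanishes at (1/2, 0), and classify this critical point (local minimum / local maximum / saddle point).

∇C = (-6a - 4b + 3, -4a - 12b + 2); substituting (1/2, 0) gives ∇C = (0, 0), so (1/2, 0) is indeed a critical point.
The Hessian of C is constant: H = [[-6, -4], [-4, -12]].
det(H) = (-6)·(-12) − (-4)² = 56.
det(H) > 0 and tr(H) = -18 < 0, so H is negative definite and the point is a local maximum.

local maximum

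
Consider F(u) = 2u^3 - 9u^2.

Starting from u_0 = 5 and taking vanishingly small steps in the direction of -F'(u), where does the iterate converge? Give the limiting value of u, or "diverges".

F'(u) = 6u(u - 3), so F'(5) = 60.
Gradient descent moves in the -F' direction, i.e. u is decreasing.
The nearest critical point in that direction is u = 3, where F'' = 18 > 0 (a local minimum). The iterate converges there.

3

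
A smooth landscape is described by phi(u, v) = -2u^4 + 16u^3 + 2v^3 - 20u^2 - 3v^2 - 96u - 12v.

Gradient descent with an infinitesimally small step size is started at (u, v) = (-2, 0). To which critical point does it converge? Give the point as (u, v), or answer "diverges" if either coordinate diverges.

diverges

phi is separable, so gradient descent decouples: u follows -∂phi/∂u, v follows -∂phi/∂v.
∂phi/∂u = -8(u - 4)(u - 3)(u + 1); at u=-2 this is 240, so u decreases.
∂phi/∂v = 6(v - 2)(v + 1); at v=0 this is -12, so v increases.
The u-coordinate has no critical point in that direction and runs off to infinity.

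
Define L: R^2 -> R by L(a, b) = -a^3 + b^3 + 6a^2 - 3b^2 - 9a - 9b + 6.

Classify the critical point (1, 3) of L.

local minimum

The mixed partial ∂²L/∂a∂b is 0, so the Hessian at any point is diag(L_aa, L_bb) = diag(6(-a + 2), 6(b - 1)).
At (1, 3): H = diag(6, 12).
Both eigenvalues are positive, so H is positive definite: a local minimum.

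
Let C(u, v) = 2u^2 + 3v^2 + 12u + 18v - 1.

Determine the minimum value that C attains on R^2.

C(u,v) separates as P(u) + Q(v) − 1, so its minimum is min P + min Q − 1.
P'(u) = 4u + 12 vanishes at u ∈ {-3}; Q'(v) = 6v + 18 vanishes at v ∈ {-3}.
Local minima of P (where P''>0): P(-3)=-18. Local minima of Q: Q(-3)=-27.
So the global minimum of C is P(-3) + Q(-3) − 1 = -18 − 27 − 1 = -46, attained at (-3, -3).

-46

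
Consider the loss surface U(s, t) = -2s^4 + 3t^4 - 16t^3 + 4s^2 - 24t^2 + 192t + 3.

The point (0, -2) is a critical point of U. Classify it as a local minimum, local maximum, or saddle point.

local minimum

The mixed partial ∂²U/∂s∂t is 0, so the Hessian at any point is diag(U_ss, U_tt) = diag(8(-3s^2 + 1), 12(3t^2 - 8t - 4)).
At (0, -2): H = diag(8, 288).
Both eigenvalues are positive, so H is positive definite: a local minimum.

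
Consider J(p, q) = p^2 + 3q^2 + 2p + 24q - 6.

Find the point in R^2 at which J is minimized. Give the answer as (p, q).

J(p,q) separates as A(p) + B(q) − 6, so its minimum is min A + min B − 6.
A'(p) = 2p + 2 vanishes at p ∈ {-1}; B'(q) = 6q + 24 vanishes at q ∈ {-4}.
Local minima of A (where A''>0): A(-1)=-1. Local minima of B: B(-4)=-48.
So the global minimum of J is A(-1) + B(-4) − 6 = -1 − 48 − 6 = -55, attained at (-1, -4).

(-1, -4)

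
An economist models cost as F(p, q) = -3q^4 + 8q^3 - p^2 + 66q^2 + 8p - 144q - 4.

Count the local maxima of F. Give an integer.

F separates as a function of p plus a function of q, so ∇F=0 decouples.
∂F/∂p = -2(p - 4) = 0 at p ∈ {4}; ∂F/∂q = -12(q - 4)(q - 1)(q + 3) = 0 at q ∈ {-3, 1, 4}.
The Hessian is diagonal: diag(F_pp, F_qq). Second derivatives: F_pp(4)=-2; F_qq(-3)=-336, F_qq(1)=144, F_qq(4)=-252.
Local maxima occur where both diagonal entries negative: (4, -3), (4, 4). Count: 2.

2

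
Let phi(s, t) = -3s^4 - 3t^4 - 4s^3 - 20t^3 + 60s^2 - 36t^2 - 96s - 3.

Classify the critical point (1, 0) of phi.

saddle point

The mixed partial ∂²phi/∂s∂t is 0, so the Hessian at any point is diag(phi_ss, phi_tt) = diag(12(-3s^2 - 2s + 10), -12(3t^2 + 10t + 6)).
At (1, 0): H = diag(60, -72).
The eigenvalues have opposite signs, so H is indefinite: a saddle point.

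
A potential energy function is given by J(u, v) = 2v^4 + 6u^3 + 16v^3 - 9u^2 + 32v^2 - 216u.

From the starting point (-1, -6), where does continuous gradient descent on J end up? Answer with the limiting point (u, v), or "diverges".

J is separable, so gradient descent decouples: u follows -∂J/∂u, v follows -∂J/∂v.
∂J/∂u = 18(u - 4)(u + 3); at u=-1 this is -180, so u increases.
∂J/∂v = 8v(v + 2)(v + 4); at v=-6 this is -384, so v increases.
u converges to its nearest critical value 4 (a local min of the u-part); v converges to -4. The iterate converges to (4, -4).

(4, -4)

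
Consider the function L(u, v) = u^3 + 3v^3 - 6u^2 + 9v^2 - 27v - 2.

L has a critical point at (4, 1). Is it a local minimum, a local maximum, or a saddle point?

The mixed partial ∂²L/∂u∂v is 0, so the Hessian at any point is diag(L_uu, L_vv) = diag(6(u - 2), 18(v + 1)).
At (4, 1): H = diag(12, 36).
Both eigenvalues are positive, so H is positive definite: a local minimum.

local minimum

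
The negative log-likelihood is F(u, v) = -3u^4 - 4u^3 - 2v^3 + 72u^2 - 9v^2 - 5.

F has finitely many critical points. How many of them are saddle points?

F separates as a function of u plus a function of v, so ∇F=0 decouples.
∂F/∂u = -12u(u - 3)(u + 4) = 0 at u ∈ {-4, 0, 3}; ∂F/∂v = -6v(v + 3) = 0 at v ∈ {-3, 0}.
The Hessian is diagonal: diag(F_uu, F_vv). Second derivatives: F_uu(-4)=-336, F_uu(0)=144, F_uu(3)=-252; F_vv(-3)=18, F_vv(0)=-18.
Saddle points occur where the two diagonal entries have opposite signs: (-4, -3), (0, 0), (3, -3). Count: 3.

3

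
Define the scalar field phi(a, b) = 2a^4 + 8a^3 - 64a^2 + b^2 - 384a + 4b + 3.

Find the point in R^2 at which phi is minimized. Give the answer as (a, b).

(4, -2)

phi(a,b) separates as P(a) + Q(b) + 3, so its minimum is min P + min Q + 3.
P'(a) = 8(a - 4)(a + 3)(a + 4) vanishes at a ∈ {-4, -3, 4}; Q'(b) = 2b + 4 vanishes at b ∈ {-2}.
Local minima of P (where P''>0): P(-4)=512, P(4)=-1536. Local minima of Q: Q(-2)=-4.
So the global minimum of phi is P(4) + Q(-2) + 3 = -1536 − 4 + 3 = -1537, attained at (4, -2).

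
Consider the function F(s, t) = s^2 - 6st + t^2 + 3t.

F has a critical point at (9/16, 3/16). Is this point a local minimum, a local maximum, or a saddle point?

The Hessian of F is constant: H = [[2, -6], [-6, 2]].
det(H) = 2·2 − (-6)² = -32.
Since det(H) < 0, H is indefinite and the critical point is a saddle point.

saddle point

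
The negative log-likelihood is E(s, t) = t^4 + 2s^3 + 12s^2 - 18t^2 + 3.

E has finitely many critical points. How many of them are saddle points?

E separates as a function of s plus a function of t, so ∇E=0 decouples.
∂E/∂s = 6s(s + 4) = 0 at s ∈ {-4, 0}; ∂E/∂t = 4t(t - 3)(t + 3) = 0 at t ∈ {-3, 0, 3}.
The Hessian is diagonal: diag(E_ss, E_tt). Second derivatives: E_ss(-4)=-24, E_ss(0)=24; E_tt(-3)=72, E_tt(0)=-36, E_tt(3)=72.
Saddle points occur where the two diagonal entries have opposite signs: (-4, -3), (-4, 3), (0, 0). Count: 3.

3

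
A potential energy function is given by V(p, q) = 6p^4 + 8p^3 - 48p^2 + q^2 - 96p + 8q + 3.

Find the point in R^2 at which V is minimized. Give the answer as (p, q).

(2, -4)

V(p,q) separates as A(p) + B(q) + 3, so its minimum is min A + min B + 3.
A'(p) = 24(p - 2)(p + 1)(p + 2) vanishes at p ∈ {-2, -1, 2}; B'(q) = 2q + 8 vanishes at q ∈ {-4}.
Local minima of A (where A''>0): A(-2)=32, A(2)=-224. Local minima of B: B(-4)=-16.
So the global minimum of V is A(2) + B(-4) + 3 = -224 − 16 + 3 = -237, attained at (2, -4).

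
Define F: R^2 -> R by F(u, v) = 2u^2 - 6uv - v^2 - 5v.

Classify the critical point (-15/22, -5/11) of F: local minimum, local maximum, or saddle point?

The Hessian of F is constant: H = [[4, -6], [-6, -2]].
det(H) = 4·(-2) − (-6)² = -44.
Since det(H) < 0, H is indefinite and the critical point is a saddle point.

saddle point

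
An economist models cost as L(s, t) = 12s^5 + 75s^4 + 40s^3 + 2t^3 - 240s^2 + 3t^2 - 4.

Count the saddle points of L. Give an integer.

4

L separates as a function of s plus a function of t, so ∇L=0 decouples.
∂L/∂s = 60s(s - 1)(s + 2)(s + 4) = 0 at s ∈ {-4, -2, 0, 1}; ∂L/∂t = 6t(t + 1) = 0 at t ∈ {-1, 0}.
The Hessian is diagonal: diag(L_ss, L_tt). Second derivatives: L_ss(-4)=-2400, L_ss(-2)=720, L_ss(0)=-480, L_ss(1)=900; L_tt(-1)=-6, L_tt(0)=6.
Saddle points occur where the two diagonal entries have opposite signs: (-4, 0), (-2, -1), (0, 0), (1, -1). Count: 4.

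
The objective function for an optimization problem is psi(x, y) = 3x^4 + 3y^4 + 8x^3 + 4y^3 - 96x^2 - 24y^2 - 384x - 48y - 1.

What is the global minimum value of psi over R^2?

psi(x,y) separates as P(x) + Q(y) − 1, so its minimum is min P + min Q − 1.
P'(x) = 12(x - 4)(x + 2)(x + 4) vanishes at x ∈ {-4, -2, 4}; Q'(y) = 12(y - 2)(y + 1)(y + 2) vanishes at y ∈ {-2, -1, 2}.
Local minima of P (where P''>0): P(-4)=256, P(4)=-1792. Local minima of Q: Q(-2)=16, Q(2)=-112.
So the global minimum of psi is P(4) + Q(2) − 1 = -1792 − 112 − 1 = -1905, attained at (4, 2).

-1905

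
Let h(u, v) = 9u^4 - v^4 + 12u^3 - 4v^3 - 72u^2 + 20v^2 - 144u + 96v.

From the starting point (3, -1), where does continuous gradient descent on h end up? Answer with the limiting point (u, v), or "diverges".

(2, -2)

h is separable, so gradient descent decouples: u follows -∂h/∂u, v follows -∂h/∂v.
∂h/∂u = 36(u - 2)(u + 1)(u + 2); at u=3 this is 720, so u decreases.
∂h/∂v = -4(v - 3)(v + 2)(v + 4); at v=-1 this is 48, so v decreases.
u converges to its nearest critical value 2 (a local min of the u-part); v converges to -2. The iterate converges to (2, -2).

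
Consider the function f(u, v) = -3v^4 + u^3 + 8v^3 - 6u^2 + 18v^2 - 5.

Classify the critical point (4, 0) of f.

The mixed partial ∂²f/∂u∂v is 0, so the Hessian at any point is diag(f_uu, f_vv) = diag(6(u - 2), 12(-3v^2 + 4v + 3)).
At (4, 0): H = diag(12, 36).
Both eigenvalues are positive, so H is positive definite: a local minimum.

local minimum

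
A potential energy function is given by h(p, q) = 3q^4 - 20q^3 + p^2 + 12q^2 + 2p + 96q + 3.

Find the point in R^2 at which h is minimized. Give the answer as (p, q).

(-1, -1)

h(p,q) separates as A(p) + B(q) + 3, so its minimum is min A + min B + 3.
A'(p) = 2p + 2 vanishes at p ∈ {-1}; B'(q) = 12(q - 4)(q - 2)(q + 1) vanishes at q ∈ {-1, 2, 4}.
Local minima of A (where A''>0): A(-1)=-1. Local minima of B: B(-1)=-61, B(4)=64.
So the global minimum of h is A(-1) + B(-1) + 3 = -1 − 61 + 3 = -59, attained at (-1, -1).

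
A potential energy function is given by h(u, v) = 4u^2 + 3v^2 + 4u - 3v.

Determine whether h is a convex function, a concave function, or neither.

convex

h is quadratic, so its Hessian is the constant matrix H = [[8, 0], [0, 6]].
det(H) = 48, tr(H) = 14.
det(H) > 0 and tr(H) > 0, so H is positive definite everywhere: convex.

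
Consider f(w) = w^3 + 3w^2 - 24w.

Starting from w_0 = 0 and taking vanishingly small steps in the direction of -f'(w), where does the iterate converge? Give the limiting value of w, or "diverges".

f'(w) = 3(w - 2)(w + 4), so f'(0) = -24.
Gradient descent moves in the -f' direction, i.e. w is increasing.
The nearest critical point in that direction is w = 2, where f'' = 18 > 0 (a local minimum). The iterate converges there.

2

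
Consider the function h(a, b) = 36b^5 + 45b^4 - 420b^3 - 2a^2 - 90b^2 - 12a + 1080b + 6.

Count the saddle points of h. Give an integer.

h separates as a function of a plus a function of b, so ∇h=0 decouples.
∂h/∂a = -4(a + 3) = 0 at a ∈ {-3}; ∂h/∂b = 180(b - 2)(b - 1)(b + 1)(b + 3) = 0 at b ∈ {-3, -1, 1, 2}.
The Hessian is diagonal: diag(h_aa, h_bb). Second derivatives: h_aa(-3)=-4; h_bb(-3)=-7200, h_bb(-1)=2160, h_bb(1)=-1440, h_bb(2)=2700.
Saddle points occur where the two diagonal entries have opposite signs: (-3, -1), (-3, 2). Count: 2.

2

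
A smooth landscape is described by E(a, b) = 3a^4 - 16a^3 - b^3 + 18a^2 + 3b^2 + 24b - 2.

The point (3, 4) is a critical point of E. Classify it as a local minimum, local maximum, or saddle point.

saddle point

The mixed partial ∂²E/∂a∂b is 0, so the Hessian at any point is diag(E_aa, E_bb) = diag(12(3a^2 - 8a + 3), 6(-b + 1)).
At (3, 4): H = diag(72, -18).
The eigenvalues have opposite signs, so H is indefinite: a saddle point.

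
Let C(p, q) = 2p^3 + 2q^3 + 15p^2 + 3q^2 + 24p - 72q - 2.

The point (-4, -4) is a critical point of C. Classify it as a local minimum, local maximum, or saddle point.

The mixed partial ∂²C/∂p∂q is 0, so the Hessian at any point is diag(C_pp, C_qq) = diag(6(2p + 5), 6(2q + 1)).
At (-4, -4): H = diag(-18, -42).
Both eigenvalues are negative, so H is negative definite: a local maximum.

local maximum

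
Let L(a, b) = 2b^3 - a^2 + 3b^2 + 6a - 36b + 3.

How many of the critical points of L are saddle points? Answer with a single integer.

1

L separates as a function of a plus a function of b, so ∇L=0 decouples.
∂L/∂a = -2(a - 3) = 0 at a ∈ {3}; ∂L/∂b = 6(b - 2)(b + 3) = 0 at b ∈ {-3, 2}.
The Hessian is diagonal: diag(L_aa, L_bb). Second derivatives: L_aa(3)=-2; L_bb(-3)=-30, L_bb(2)=30.
Saddle points occur where the two diagonal entries have opposite signs: (3, 2). Count: 1.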